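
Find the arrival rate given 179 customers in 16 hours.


lambda = total arrivals / time = 179 / 16 = 11.19 per hour

11.19 per hour


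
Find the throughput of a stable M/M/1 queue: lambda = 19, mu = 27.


For a stable queue (lambda < mu), throughput = lambda = 19 per hour

19 per hour


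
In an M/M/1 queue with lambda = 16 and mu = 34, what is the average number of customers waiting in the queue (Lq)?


rho = 16/34; Lq = rho^2/(1-rho) = 0.42

0.42


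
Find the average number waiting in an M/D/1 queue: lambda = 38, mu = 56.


M/D/1: Lq = rho^2 / (2*(1-rho)) where rho = 38/56; Lq = 0.72

0.72


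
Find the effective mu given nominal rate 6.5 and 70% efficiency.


Effective rate = mu * efficiency = 6.5 * 0.7 = 4.55 per hour

4.55 per hour


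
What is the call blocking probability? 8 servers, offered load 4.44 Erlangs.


B(N,A) = (A^N/N!) / sum(A^k/k!, k=0..N) with N=8, A=4.44 = 0.0459

0.0459


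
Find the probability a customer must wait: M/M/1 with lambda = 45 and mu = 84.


P(wait) = rho = lambda/mu = 45/84 = 0.5357

0.5357


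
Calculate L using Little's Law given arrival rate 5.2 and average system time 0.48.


L = lambda * W = 5.2 * 0.48 = 2.5

2.5


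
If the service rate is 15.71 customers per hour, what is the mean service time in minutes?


Mean service time = 60/mu = 60/15.71 = 3.82 minutes

3.82 minutes


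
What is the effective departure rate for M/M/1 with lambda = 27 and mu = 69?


For a stable queue (lambda < mu), throughput = lambda = 27 per hour

27 per hour


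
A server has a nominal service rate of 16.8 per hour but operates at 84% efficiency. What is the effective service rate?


Effective rate = mu * efficiency = 16.8 * 0.84 = 14.11 per hour

14.11 per hour


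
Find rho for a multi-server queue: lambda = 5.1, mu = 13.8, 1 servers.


rho = lambda / (c * mu) = 5.1 / (1 * 13.8) = 0.3696

0.3696


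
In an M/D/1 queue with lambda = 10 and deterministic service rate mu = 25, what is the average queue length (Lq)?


M/D/1: Lq = rho^2 / (2*(1-rho)) where rho = 10/25; Lq = 0.13

0.13


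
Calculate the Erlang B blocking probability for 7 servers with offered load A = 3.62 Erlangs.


B(N,A) = (A^N/N!) / sum(A^k/k!, k=0..N) with N=7, A=3.62 = 0.0447

0.0447


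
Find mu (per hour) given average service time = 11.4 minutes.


mu = 60 / avg_service_time = 60 / 11.4 = 5.26 per hour

5.26 per hour


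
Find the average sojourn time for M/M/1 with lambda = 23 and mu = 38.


W = 1/(mu - lambda) = 1/(38 - 23) = 0.0667 hours

0.0667 hours


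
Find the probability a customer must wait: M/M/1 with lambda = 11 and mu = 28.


P(wait) = rho = lambda/mu = 11/28 = 0.3929

0.3929


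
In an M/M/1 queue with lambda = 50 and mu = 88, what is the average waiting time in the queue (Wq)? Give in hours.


rho = 50/88; Wq = rho/(mu - lambda) = 0.015 hours

0.015 hours


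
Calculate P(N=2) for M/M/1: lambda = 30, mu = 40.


rho = 30/40; P(n) = (1-rho)*rho^n = (1-30/40)*(30/40)^2 = 0.1406

0.1406


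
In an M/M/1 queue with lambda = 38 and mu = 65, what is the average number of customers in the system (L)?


rho = 38/65; L = rho/(1-rho) = 1.41

1.41


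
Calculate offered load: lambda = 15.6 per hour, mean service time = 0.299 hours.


Offered load a = lambda * E[S] = 15.6 * 0.299 = 4.66 Erlangs

4.66 Erlangs


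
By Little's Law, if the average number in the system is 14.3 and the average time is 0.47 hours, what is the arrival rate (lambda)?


lambda = L / W = 14.3 / 0.47 = 30.43 per hour

30.43 per hour


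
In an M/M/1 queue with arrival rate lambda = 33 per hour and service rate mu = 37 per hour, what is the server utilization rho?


rho = lambda/mu = 33/37 = 0.8919

0.8919


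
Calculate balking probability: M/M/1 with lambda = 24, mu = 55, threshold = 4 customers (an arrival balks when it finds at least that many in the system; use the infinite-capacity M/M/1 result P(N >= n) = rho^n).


P(N >= 4) = rho^4 = (24/55)^4 = 0.0363

0.0363


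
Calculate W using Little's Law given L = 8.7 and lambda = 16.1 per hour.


W = L / lambda = 8.7 / 16.1 = 0.5404 hours

0.5404 hours


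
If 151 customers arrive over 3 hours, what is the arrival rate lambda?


lambda = total arrivals / time = 151 / 3 = 50.33 per hour

50.33 per hour


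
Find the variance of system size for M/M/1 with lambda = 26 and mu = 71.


rho = 26/71; Var(N) = rho/(1-rho)^2 = 0.91

0.91


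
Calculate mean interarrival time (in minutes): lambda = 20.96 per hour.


Mean interarrival time = 60/lambda = 60/20.96 = 2.86 minutes

2.86 minutes


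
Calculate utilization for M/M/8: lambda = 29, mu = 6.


rho = lambda/(c*mu) = 29/(8*6) = 0.6042

0.6042


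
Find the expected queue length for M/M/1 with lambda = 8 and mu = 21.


rho = 8/21; Lq = rho^2/(1-rho) = 0.23

0.23


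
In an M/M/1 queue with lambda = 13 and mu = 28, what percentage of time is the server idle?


Idle fraction = (1 - rho) * 100 = (1 - 13/28) * 100 = 53.6%

53.6%


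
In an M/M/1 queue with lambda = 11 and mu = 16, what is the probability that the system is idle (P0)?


P0 = 1 - rho = 1 - 11/16 = 0.3125

0.3125


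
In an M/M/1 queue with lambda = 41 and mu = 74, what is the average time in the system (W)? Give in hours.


W = 1/(mu - lambda) = 1/(74 - 41) = 0.0303 hours

0.0303 hours


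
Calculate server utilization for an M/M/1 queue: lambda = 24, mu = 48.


rho = lambda/mu = 24/48 = 0.5

0.5


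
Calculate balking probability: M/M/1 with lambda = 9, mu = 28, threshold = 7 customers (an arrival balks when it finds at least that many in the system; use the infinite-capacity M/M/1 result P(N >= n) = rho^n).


P(N >= 7) = rho^7 = (9/28)^7 = 0.0004

0.0004


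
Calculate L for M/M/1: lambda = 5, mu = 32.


rho = 5/32; L = rho/(1-rho) = 0.19

0.19


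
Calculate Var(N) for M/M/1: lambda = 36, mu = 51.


rho = 36/51; Var(N) = rho/(1-rho)^2 = 8.16

8.16


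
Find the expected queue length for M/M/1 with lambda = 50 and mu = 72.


rho = 50/72; Lq = rho^2/(1-rho) = 1.58

1.58


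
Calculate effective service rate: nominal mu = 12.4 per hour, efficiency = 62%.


Effective rate = mu * efficiency = 12.4 * 0.62 = 7.69 per hour

7.69 per hour


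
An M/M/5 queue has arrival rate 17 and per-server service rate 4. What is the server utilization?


rho = lambda/(c*mu) = 17/(5*4) = 0.85

0.85


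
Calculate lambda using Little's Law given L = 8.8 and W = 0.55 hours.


lambda = L / W = 8.8 / 0.55 = 16.0 per hour

16.0 per hour


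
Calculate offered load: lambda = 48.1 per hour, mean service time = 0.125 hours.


Offered load a = lambda * E[S] = 48.1 * 0.125 = 6.01 Erlangs

6.01 Erlangs


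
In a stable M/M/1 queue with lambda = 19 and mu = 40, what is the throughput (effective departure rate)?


For a stable queue (lambda < mu), throughput = lambda = 19 per hour

19 per hour


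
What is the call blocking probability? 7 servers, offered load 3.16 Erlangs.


B(N,A) = (A^N/N!) / sum(A^k/k!, k=0..N) with N=7, A=3.16 = 0.0269

0.0269


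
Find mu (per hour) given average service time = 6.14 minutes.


mu = 60 / avg_service_time = 60 / 6.14 = 9.77 per hour

9.77 per hour


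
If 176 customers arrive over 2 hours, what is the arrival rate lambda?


lambda = total arrivals / time = 176 / 2 = 88.0 per hour

88.0 per hour


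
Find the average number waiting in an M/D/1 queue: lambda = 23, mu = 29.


M/D/1: Lq = rho^2 / (2*(1-rho)) where rho = 23/29; Lq = 1.52

1.52


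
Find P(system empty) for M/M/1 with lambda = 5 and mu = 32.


P0 = 1 - rho = 1 - 5/32 = 0.8438

0.8438


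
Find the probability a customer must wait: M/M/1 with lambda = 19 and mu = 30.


P(wait) = rho = lambda/mu = 19/30 = 0.6333

0.6333


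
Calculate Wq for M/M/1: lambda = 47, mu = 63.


rho = 47/63; Wq = rho/(mu - lambda) = 0.0466 hours

0.0466 hours


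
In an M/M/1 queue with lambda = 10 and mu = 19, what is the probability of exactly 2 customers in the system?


rho = 10/19; P(n) = (1-rho)*rho^n = (1-10/19)*(10/19)^2 = 0.1312

0.1312


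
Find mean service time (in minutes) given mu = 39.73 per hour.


Mean service time = 60/mu = 60/39.73 = 1.51 minutes

1.51 minutes


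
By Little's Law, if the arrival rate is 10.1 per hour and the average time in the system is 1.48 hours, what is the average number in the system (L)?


L = lambda * W = 10.1 * 1.48 = 14.95

14.95


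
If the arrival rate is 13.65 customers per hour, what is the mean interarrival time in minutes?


Mean interarrival time = 60/lambda = 60/13.65 = 4.4 minutes

4.4 minutes


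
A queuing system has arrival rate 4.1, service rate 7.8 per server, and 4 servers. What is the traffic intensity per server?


rho = lambda / (c * mu) = 4.1 / (4 * 7.8) = 0.1314

0.1314


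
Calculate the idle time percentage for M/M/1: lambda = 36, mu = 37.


Idle fraction = (1 - rho) * 100 = (1 - 36/37) * 100 = 2.7%

2.7%


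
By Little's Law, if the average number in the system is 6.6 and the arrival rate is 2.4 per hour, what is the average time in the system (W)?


W = L / lambda = 6.6 / 2.4 = 2.75 hours

2.75 hours


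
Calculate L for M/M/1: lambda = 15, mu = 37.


rho = 15/37; L = rho/(1-rho) = 0.68

0.68


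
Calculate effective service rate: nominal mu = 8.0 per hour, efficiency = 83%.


Effective rate = mu * efficiency = 8.0 * 0.83 = 6.64 per hour

6.64 per hour


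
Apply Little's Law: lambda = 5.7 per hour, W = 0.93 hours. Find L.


L = lambda * W = 5.7 * 0.93 = 5.3

5.3


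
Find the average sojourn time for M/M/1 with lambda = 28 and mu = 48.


W = 1/(mu - lambda) = 1/(48 - 28) = 0.05 hours

0.05 hours


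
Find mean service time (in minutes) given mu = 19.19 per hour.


Mean service time = 60/mu = 60/19.19 = 3.13 minutes

3.13 minutes


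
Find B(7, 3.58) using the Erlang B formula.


B(N,A) = (A^N/N!) / sum(A^k/k!, k=0..N) with N=7, A=3.58 = 0.043

0.043


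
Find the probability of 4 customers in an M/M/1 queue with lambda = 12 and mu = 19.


rho = 12/19; P(n) = (1-rho)*rho^n = (1-12/19)*(12/19)^4 = 0.0586

0.0586


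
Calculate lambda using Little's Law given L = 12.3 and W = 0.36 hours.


lambda = L / W = 12.3 / 0.36 = 34.17 per hour

34.17 per hour


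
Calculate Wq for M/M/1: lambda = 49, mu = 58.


rho = 49/58; Wq = rho/(mu - lambda) = 0.0939 hours

0.0939 hours


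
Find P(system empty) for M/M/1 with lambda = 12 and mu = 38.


P0 = 1 - rho = 1 - 12/38 = 0.6842

0.6842


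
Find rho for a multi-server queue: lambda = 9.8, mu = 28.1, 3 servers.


rho = lambda / (c * mu) = 9.8 / (3 * 28.1) = 0.1163

0.1163


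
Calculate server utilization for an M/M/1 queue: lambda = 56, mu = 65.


rho = lambda/mu = 56/65 = 0.8615

0.8615


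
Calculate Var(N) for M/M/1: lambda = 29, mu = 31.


rho = 29/31; Var(N) = rho/(1-rho)^2 = 224.75

224.75


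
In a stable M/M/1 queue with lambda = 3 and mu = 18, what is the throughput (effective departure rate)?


For a stable queue (lambda < mu), throughput = lambda = 3 per hour

3 per hour


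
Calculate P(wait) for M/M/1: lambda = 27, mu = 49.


P(wait) = rho = lambda/mu = 27/49 = 0.551

0.551


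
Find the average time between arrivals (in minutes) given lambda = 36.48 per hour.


Mean interarrival time = 60/lambda = 60/36.48 = 1.64 minutes

1.64 minutes


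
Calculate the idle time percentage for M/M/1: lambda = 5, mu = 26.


Idle fraction = (1 - rho) * 100 = (1 - 5/26) * 100 = 80.8%

80.8%


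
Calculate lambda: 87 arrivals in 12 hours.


lambda = total arrivals / time = 87 / 12 = 7.25 per hour

7.25 per hour


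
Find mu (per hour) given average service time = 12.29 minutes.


mu = 60 / avg_service_time = 60 / 12.29 = 4.88 per hour

4.88 per hour


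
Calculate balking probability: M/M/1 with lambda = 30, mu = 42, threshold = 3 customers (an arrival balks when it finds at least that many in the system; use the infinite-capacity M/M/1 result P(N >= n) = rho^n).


P(N >= 3) = rho^3 = (30/42)^3 = 0.3644

0.3644


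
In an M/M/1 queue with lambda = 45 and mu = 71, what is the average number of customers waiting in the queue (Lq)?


rho = 45/71; Lq = rho^2/(1-rho) = 1.1

1.1


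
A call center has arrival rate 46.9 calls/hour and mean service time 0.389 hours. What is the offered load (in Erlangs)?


Offered load a = lambda * E[S] = 46.9 * 0.389 = 18.24 Erlangs

18.24 Erlangs


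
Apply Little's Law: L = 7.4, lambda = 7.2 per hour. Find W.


W = L / lambda = 7.4 / 7.2 = 1.0278 hours

1.0278 hours


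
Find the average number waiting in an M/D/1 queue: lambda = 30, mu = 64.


M/D/1: Lq = rho^2 / (2*(1-rho)) where rho = 30/64; Lq = 0.21

0.21


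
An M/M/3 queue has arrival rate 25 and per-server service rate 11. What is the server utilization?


rho = lambda/(c*mu) = 25/(3*11) = 0.7576

0.7576


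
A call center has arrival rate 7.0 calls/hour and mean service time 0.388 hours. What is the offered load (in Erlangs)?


Offered load a = lambda * E[S] = 7.0 * 0.388 = 2.72 Erlangs

2.72 Erlangs


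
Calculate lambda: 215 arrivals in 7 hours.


lambda = total arrivals / time = 215 / 7 = 30.71 per hour

30.71 per hour


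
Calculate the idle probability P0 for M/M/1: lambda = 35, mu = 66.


P0 = 1 - rho = 1 - 35/66 = 0.4697

0.4697


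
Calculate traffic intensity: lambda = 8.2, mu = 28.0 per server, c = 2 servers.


rho = lambda / (c * mu) = 8.2 / (2 * 28.0) = 0.1464

0.1464


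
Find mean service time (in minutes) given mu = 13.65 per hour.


Mean service time = 60/mu = 60/13.65 = 4.4 minutes

4.4 minutes


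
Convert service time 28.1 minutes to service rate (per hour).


mu = 60 / avg_service_time = 60 / 28.1 = 2.14 per hour

2.14 per hour


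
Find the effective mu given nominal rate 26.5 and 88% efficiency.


Effective rate = mu * efficiency = 26.5 * 0.88 = 23.32 per hour

23.32 per hour


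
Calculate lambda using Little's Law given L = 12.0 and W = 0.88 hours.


lambda = L / W = 12.0 / 0.88 = 13.64 per hour

13.64 per hour


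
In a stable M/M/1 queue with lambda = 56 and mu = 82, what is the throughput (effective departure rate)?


For a stable queue (lambda < mu), throughput = lambda = 56 per hour

56 per hour


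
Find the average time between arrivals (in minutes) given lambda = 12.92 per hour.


Mean interarrival time = 60/lambda = 60/12.92 = 4.64 minutes

4.64 minutes


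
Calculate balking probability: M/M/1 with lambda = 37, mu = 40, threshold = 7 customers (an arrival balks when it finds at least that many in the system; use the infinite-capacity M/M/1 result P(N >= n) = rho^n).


P(N >= 7) = rho^7 = (37/40)^7 = 0.5794

0.5794


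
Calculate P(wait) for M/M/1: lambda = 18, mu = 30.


P(wait) = rho = lambda/mu = 18/30 = 0.6

0.6


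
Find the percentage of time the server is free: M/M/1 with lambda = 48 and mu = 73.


Idle fraction = (1 - rho) * 100 = (1 - 48/73) * 100 = 34.2%

34.2%


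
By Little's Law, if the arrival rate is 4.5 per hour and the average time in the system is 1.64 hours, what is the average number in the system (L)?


L = lambda * W = 4.5 * 1.64 = 7.38

7.38


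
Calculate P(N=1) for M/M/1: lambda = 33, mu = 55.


rho = 33/55; P(n) = (1-rho)*rho^n = (1-33/55)*(33/55)^1 = 0.24

0.24


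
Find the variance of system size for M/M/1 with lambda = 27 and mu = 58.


rho = 27/58; Var(N) = rho/(1-rho)^2 = 1.63

1.63


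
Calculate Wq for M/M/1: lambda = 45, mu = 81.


rho = 45/81; Wq = rho/(mu - lambda) = 0.0154 hours

0.0154 hours


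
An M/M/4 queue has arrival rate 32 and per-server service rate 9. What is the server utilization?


rho = lambda/(c*mu) = 32/(4*9) = 0.8889

0.8889


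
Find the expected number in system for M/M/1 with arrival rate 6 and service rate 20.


rho = 6/20; L = rho/(1-rho) = 0.43

0.43


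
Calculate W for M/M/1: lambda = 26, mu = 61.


W = 1/(mu - lambda) = 1/(61 - 26) = 0.0286 hours

0.0286 hours


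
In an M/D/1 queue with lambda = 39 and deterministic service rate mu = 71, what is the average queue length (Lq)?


M/D/1: Lq = rho^2 / (2*(1-rho)) where rho = 39/71; Lq = 0.33

0.33


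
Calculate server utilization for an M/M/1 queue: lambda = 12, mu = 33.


rho = lambda/mu = 12/33 = 0.3636

0.3636


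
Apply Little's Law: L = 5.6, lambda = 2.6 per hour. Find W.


W = L / lambda = 5.6 / 2.6 = 2.1538 hours

2.1538 hours


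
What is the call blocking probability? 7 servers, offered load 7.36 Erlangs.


B(N,A) = (A^N/N!) / sum(A^k/k!, k=0..N) with N=7, A=7.36 = 0.2708

0.2708


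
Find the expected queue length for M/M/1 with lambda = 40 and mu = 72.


rho = 40/72; Lq = rho^2/(1-rho) = 0.69

0.69


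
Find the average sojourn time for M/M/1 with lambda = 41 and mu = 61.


W = 1/(mu - lambda) = 1/(61 - 41) = 0.05 hours

0.05 hours


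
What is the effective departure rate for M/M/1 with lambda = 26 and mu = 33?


For a stable queue (lambda < mu), throughput = lambda = 26 per hour

26 per hour


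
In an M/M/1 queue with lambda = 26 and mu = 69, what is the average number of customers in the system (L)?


rho = 26/69; L = rho/(1-rho) = 0.6

0.6


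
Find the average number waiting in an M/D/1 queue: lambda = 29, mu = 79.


M/D/1: Lq = rho^2 / (2*(1-rho)) where rho = 29/79; Lq = 0.11

0.11


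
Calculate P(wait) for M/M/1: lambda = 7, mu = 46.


P(wait) = rho = lambda/mu = 7/46 = 0.1522

0.1522


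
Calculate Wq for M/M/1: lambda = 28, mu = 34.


rho = 28/34; Wq = rho/(mu - lambda) = 0.1373 hours

0.1373 hours


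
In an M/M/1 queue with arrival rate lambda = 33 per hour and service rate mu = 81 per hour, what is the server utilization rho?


rho = lambda/mu = 33/81 = 0.4074

0.4074


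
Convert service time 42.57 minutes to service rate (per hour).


mu = 60 / avg_service_time = 60 / 42.57 = 1.41 per hour

1.41 per hour


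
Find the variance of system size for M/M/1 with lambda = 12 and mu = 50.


rho = 12/50; Var(N) = rho/(1-rho)^2 = 0.42

0.42


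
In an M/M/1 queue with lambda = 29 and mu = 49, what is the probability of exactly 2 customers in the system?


rho = 29/49; P(n) = (1-rho)*rho^n = (1-29/49)*(29/49)^2 = 0.143

0.143


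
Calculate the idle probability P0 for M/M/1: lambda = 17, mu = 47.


P0 = 1 - rho = 1 - 17/47 = 0.6383

0.6383


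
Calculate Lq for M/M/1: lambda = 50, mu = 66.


rho = 50/66; Lq = rho^2/(1-rho) = 2.37

2.37


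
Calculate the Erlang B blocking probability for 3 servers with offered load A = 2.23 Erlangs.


B(N,A) = (A^N/N!) / sum(A^k/k!, k=0..N) with N=3, A=2.23 = 0.2443

0.2443


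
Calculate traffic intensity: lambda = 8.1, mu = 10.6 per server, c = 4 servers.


rho = lambda / (c * mu) = 8.1 / (4 * 10.6) = 0.191

0.191


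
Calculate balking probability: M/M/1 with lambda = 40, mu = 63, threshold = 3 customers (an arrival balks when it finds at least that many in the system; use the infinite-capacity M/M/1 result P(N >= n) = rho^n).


P(N >= 3) = rho^3 = (40/63)^3 = 0.256

0.256


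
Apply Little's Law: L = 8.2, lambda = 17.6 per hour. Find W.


W = L / lambda = 8.2 / 17.6 = 0.4659 hours

0.4659 hours


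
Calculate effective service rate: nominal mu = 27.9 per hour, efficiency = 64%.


Effective rate = mu * efficiency = 27.9 * 0.64 = 17.86 per hour

17.86 per hour


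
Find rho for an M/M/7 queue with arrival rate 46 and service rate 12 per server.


rho = lambda/(c*mu) = 46/(7*12) = 0.5476

0.5476


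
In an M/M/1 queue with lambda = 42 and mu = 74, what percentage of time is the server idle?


Idle fraction = (1 - rho) * 100 = (1 - 42/74) * 100 = 43.2%

43.2%


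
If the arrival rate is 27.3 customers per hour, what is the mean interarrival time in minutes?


Mean interarrival time = 60/lambda = 60/27.3 = 2.2 minutes

2.2 minutes


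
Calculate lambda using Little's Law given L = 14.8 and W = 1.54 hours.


lambda = L / W = 14.8 / 1.54 = 9.61 per hour

9.61 per hour


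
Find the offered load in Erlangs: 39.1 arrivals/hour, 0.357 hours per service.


Offered load a = lambda * E[S] = 39.1 * 0.357 = 13.96 Erlangs

13.96 Erlangs


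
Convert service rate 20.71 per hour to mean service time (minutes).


Mean service time = 60/mu = 60/20.71 = 2.9 minutes

2.9 minutes


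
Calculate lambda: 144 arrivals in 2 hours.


lambda = total arrivals / time = 144 / 2 = 72.0 per hour

72.0 per hour


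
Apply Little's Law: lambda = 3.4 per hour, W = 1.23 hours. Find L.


L = lambda * W = 3.4 * 1.23 = 4.18

4.18


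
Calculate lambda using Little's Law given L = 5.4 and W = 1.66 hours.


lambda = L / W = 5.4 / 1.66 = 3.25 per hour

3.25 per hour


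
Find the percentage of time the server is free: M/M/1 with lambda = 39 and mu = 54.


Idle fraction = (1 - rho) * 100 = (1 - 39/54) * 100 = 27.8%

27.8%


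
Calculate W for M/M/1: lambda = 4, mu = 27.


W = 1/(mu - lambda) = 1/(27 - 4) = 0.0435 hours

0.0435 hours


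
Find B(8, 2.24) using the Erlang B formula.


B(N,A) = (A^N/N!) / sum(A^k/k!, k=0..N) with N=8, A=2.24 = 0.0017

0.0017


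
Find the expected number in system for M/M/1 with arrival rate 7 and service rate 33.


rho = 7/33; L = rho/(1-rho) = 0.27

0.27


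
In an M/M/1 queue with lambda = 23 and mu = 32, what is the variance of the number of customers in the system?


rho = 23/32; Var(N) = rho/(1-rho)^2 = 9.09

9.09


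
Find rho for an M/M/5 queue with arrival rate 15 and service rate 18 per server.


rho = lambda/(c*mu) = 15/(5*18) = 0.1667

0.1667


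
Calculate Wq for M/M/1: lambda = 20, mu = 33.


rho = 20/33; Wq = rho/(mu - lambda) = 0.0466 hours

0.0466 hours


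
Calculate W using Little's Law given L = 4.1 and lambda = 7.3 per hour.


W = L / lambda = 4.1 / 7.3 = 0.5616 hours

0.5616 hours


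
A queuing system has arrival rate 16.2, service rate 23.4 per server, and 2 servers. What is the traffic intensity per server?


rho = lambda / (c * mu) = 16.2 / (2 * 23.4) = 0.3462

0.3462


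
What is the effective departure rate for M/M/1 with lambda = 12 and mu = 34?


For a stable queue (lambda < mu), throughput = lambda = 12 per hour

12 per hour


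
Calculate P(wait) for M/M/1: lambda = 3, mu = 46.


P(wait) = rho = lambda/mu = 3/46 = 0.0652

0.0652


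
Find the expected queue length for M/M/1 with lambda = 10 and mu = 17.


rho = 10/17; Lq = rho^2/(1-rho) = 0.84

0.84


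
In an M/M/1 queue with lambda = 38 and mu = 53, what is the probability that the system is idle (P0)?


P0 = 1 - rho = 1 - 38/53 = 0.283

0.283


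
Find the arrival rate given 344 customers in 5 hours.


lambda = total arrivals / time = 344 / 5 = 68.8 per hour

68.8 per hour


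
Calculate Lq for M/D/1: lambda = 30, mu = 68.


M/D/1: Lq = rho^2 / (2*(1-rho)) where rho = 30/68; Lq = 0.17

0.17


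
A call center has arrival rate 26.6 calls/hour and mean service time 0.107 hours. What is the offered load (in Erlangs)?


Offered load a = lambda * E[S] = 26.6 * 0.107 = 2.85 Erlangs

2.85 Erlangs


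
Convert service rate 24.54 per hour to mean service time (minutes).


Mean service time = 60/mu = 60/24.54 = 2.44 minutes

2.44 minutes


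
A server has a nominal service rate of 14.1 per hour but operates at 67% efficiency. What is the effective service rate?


Effective rate = mu * efficiency = 14.1 * 0.67 = 9.45 per hour

9.45 per hour


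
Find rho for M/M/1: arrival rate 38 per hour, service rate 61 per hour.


rho = lambda/mu = 38/61 = 0.623

0.623


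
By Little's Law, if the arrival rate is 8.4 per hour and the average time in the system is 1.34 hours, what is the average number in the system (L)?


L = lambda * W = 8.4 * 1.34 = 11.26

11.26


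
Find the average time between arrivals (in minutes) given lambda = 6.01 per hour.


Mean interarrival time = 60/lambda = 60/6.01 = 9.98 minutes

9.98 minutes


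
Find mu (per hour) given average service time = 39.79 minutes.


mu = 60 / avg_service_time = 60 / 39.79 = 1.51 per hour

1.51 per hour


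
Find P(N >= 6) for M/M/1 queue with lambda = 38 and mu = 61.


P(N >= 6) = rho^6 = (38/61)^6 = 0.0584

0.0584


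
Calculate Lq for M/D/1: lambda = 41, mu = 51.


M/D/1: Lq = rho^2 / (2*(1-rho)) where rho = 41/51; Lq = 1.65

1.65


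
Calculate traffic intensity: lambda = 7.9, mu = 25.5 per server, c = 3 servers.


rho = lambda / (c * mu) = 7.9 / (3 * 25.5) = 0.1033

0.1033


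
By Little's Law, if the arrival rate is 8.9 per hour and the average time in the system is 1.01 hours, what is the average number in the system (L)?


L = lambda * W = 8.9 * 1.01 = 8.99

8.99


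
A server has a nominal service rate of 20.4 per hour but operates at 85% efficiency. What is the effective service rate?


Effective rate = mu * efficiency = 20.4 * 0.85 = 17.34 per hour

17.34 per hour


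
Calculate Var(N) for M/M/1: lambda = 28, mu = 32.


rho = 28/32; Var(N) = rho/(1-rho)^2 = 56.0

56.0


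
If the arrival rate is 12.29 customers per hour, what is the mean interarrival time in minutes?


Mean interarrival time = 60/lambda = 60/12.29 = 4.88 minutes

4.88 minutes


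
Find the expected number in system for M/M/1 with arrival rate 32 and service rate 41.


rho = 32/41; L = rho/(1-rho) = 3.56

3.56


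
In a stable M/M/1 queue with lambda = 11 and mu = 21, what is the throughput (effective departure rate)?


For a stable queue (lambda < mu), throughput = lambda = 11 per hour

11 per hour


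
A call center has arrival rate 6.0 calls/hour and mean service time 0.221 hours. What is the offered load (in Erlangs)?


Offered load a = lambda * E[S] = 6.0 * 0.221 = 1.33 Erlangs

1.33 Erlangs


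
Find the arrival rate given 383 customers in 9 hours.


lambda = total arrivals / time = 383 / 9 = 42.56 per hour

42.56 per hour


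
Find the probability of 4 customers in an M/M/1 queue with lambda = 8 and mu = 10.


rho = 8/10; P(n) = (1-rho)*rho^n = (1-8/10)*(8/10)^4 = 0.0819

0.0819


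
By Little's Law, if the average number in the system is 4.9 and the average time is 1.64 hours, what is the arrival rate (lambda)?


lambda = L / W = 4.9 / 1.64 = 2.99 per hour

2.99 per hour


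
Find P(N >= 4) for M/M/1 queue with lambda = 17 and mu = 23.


P(N >= 4) = rho^4 = (17/23)^4 = 0.2985

0.2985


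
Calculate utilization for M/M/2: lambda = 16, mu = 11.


rho = lambda/(c*mu) = 16/(2*11) = 0.7273

0.7273


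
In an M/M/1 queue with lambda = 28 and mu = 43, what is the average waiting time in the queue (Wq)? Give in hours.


rho = 28/43; Wq = rho/(mu - lambda) = 0.0434 hours

0.0434 hours


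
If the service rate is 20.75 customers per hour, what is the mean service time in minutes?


Mean service time = 60/mu = 60/20.75 = 2.89 minutes

2.89 minutes


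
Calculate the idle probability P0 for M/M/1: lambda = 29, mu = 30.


P0 = 1 - rho = 1 - 29/30 = 0.0333

0.0333


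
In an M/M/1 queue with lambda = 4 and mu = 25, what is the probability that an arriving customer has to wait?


P(wait) = rho = lambda/mu = 4/25 = 0.16

0.16


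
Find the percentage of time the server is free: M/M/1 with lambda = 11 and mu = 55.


Idle fraction = (1 - rho) * 100 = (1 - 11/55) * 100 = 80.0%

80.0%


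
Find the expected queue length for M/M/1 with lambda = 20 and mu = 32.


rho = 20/32; Lq = rho^2/(1-rho) = 1.04

1.04


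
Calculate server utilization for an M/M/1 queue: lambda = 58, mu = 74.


rho = lambda/mu = 58/74 = 0.7838

0.7838


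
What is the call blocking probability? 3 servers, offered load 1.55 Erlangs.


B(N,A) = (A^N/N!) / sum(A^k/k!, k=0..N) with N=3, A=1.55 = 0.142

0.142


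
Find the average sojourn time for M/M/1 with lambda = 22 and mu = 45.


W = 1/(mu - lambda) = 1/(45 - 22) = 0.0435 hours

0.0435 hours


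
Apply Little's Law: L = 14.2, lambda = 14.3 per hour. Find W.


W = L / lambda = 14.2 / 14.3 = 0.993 hours

0.993 hours


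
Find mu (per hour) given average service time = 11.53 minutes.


mu = 60 / avg_service_time = 60 / 11.53 = 5.2 per hour

5.2 per hour


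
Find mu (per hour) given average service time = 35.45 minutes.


mu = 60 / avg_service_time = 60 / 35.45 = 1.69 per hour

1.69 per hour


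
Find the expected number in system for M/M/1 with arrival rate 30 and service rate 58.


rho = 30/58; L = rho/(1-rho) = 1.07

1.07


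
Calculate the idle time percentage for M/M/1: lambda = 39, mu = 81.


Idle fraction = (1 - rho) * 100 = (1 - 39/81) * 100 = 51.9%

51.9%


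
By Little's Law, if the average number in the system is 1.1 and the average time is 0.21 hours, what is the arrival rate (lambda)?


lambda = L / W = 1.1 / 0.21 = 5.24 per hour

5.24 per hour


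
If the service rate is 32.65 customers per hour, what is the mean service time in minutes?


Mean service time = 60/mu = 60/32.65 = 1.84 minutes

1.84 minutes


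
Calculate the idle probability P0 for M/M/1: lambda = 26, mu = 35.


P0 = 1 - rho = 1 - 26/35 = 0.2571

0.2571


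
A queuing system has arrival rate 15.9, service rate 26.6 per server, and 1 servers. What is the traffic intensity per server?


rho = lambda / (c * mu) = 15.9 / (1 * 26.6) = 0.5977

0.5977


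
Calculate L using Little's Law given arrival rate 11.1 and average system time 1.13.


L = lambda * W = 11.1 * 1.13 = 12.54

12.54


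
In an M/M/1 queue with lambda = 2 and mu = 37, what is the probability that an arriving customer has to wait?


P(wait) = rho = lambda/mu = 2/37 = 0.0541

0.0541


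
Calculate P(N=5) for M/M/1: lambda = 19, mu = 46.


rho = 19/46; P(n) = (1-rho)*rho^n = (1-19/46)*(19/46)^5 = 0.0071

0.0071


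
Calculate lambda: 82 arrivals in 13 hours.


lambda = total arrivals / time = 82 / 13 = 6.31 per hour

6.31 per hour


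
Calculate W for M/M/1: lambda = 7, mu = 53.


W = 1/(mu - lambda) = 1/(53 - 7) = 0.0217 hours

0.0217 hours


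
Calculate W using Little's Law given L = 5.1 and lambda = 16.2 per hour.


W = L / lambda = 5.1 / 16.2 = 0.3148 hours

0.3148 hours


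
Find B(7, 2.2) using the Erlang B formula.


B(N,A) = (A^N/N!) / sum(A^k/k!, k=0..N) with N=7, A=2.2 = 0.0055

0.0055


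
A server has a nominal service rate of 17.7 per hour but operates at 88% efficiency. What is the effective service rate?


Effective rate = mu * efficiency = 17.7 * 0.88 = 15.58 per hour

15.58 per hour


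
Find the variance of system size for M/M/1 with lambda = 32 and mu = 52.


rho = 32/52; Var(N) = rho/(1-rho)^2 = 4.16

4.16


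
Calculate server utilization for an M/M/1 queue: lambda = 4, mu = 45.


rho = lambda/mu = 4/45 = 0.0889

0.0889


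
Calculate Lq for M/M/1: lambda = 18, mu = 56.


rho = 18/56; Lq = rho^2/(1-rho) = 0.15

0.15


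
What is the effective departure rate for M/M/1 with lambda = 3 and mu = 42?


For a stable queue (lambda < mu), throughput = lambda = 3 per hour

3 per hour


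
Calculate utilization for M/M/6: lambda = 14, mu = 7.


rho = lambda/(c*mu) = 14/(6*7) = 0.3333

0.3333


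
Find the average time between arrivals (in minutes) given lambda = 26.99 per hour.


Mean interarrival time = 60/lambda = 60/26.99 = 2.22 minutes

2.22 minutes


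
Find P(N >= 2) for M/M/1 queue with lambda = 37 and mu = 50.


P(N >= 2) = rho^2 = (37/50)^2 = 0.5476

0.5476


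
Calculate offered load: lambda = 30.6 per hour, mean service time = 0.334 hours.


Offered load a = lambda * E[S] = 30.6 * 0.334 = 10.22 Erlangs

10.22 Erlangs


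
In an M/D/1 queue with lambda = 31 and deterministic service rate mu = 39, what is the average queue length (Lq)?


M/D/1: Lq = rho^2 / (2*(1-rho)) where rho = 31/39; Lq = 1.54

1.54


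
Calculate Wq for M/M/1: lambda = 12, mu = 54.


rho = 12/54; Wq = rho/(mu - lambda) = 0.0053 hours

0.0053 hours


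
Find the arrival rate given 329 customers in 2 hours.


lambda = total arrivals / time = 329 / 2 = 164.5 per hour

164.5 per hour


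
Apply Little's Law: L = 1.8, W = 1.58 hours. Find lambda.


lambda = L / W = 1.8 / 1.58 = 1.14 per hour

1.14 per hour


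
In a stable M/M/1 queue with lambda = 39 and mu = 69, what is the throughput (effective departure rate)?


For a stable queue (lambda < mu), throughput = lambda = 39 per hour

39 per hour


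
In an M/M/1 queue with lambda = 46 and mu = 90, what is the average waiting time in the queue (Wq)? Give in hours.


rho = 46/90; Wq = rho/(mu - lambda) = 0.0116 hours

0.0116 hours


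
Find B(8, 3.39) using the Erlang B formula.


B(N,A) = (A^N/N!) / sum(A^k/k!, k=0..N) with N=8, A=3.39 = 0.0147

0.0147


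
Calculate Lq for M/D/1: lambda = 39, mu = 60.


M/D/1: Lq = rho^2 / (2*(1-rho)) where rho = 39/60; Lq = 0.6

0.6


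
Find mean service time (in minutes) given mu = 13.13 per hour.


Mean service time = 60/mu = 60/13.13 = 4.57 minutes

4.57 minutes


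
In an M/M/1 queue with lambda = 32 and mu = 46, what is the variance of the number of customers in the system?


rho = 32/46; Var(N) = rho/(1-rho)^2 = 7.51

7.51


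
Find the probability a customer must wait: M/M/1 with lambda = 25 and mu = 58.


P(wait) = rho = lambda/mu = 25/58 = 0.431

0.431


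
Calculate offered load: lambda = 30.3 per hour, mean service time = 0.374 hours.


Offered load a = lambda * E[S] = 30.3 * 0.374 = 11.33 Erlangs

11.33 Erlangs


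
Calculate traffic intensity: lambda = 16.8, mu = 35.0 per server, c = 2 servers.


rho = lambda / (c * mu) = 16.8 / (2 * 35.0) = 0.24

0.24


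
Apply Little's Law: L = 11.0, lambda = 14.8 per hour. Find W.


W = L / lambda = 11.0 / 14.8 = 0.7432 hours

0.7432 hours


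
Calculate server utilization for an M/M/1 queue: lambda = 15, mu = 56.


rho = lambda/mu = 15/56 = 0.2679

0.2679


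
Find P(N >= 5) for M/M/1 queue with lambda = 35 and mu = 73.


P(N >= 5) = rho^5 = (35/73)^5 = 0.0253

0.0253


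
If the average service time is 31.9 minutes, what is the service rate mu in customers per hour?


mu = 60 / avg_service_time = 60 / 31.9 = 1.88 per hour

1.88 per hour


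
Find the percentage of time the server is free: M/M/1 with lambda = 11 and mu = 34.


Idle fraction = (1 - rho) * 100 = (1 - 11/34) * 100 = 67.6%

67.6%


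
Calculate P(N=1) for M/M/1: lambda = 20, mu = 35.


rho = 20/35; P(n) = (1-rho)*rho^n = (1-20/35)*(20/35)^1 = 0.2449

0.2449


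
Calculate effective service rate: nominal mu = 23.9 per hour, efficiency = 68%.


Effective rate = mu * efficiency = 23.9 * 0.68 = 16.25 per hour

16.25 per hour


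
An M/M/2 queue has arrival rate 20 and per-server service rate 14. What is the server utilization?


rho = lambda/(c*mu) = 20/(2*14) = 0.7143

0.7143


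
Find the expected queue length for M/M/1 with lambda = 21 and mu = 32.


rho = 21/32; Lq = rho^2/(1-rho) = 1.25

1.25


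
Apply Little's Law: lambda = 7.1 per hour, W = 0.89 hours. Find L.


L = lambda * W = 7.1 * 0.89 = 6.32

6.32


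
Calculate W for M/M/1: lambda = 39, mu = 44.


W = 1/(mu - lambda) = 1/(44 - 39) = 0.2 hours

0.2 hours


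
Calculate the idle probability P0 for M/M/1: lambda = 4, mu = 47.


P0 = 1 - rho = 1 - 4/47 = 0.9149

0.9149


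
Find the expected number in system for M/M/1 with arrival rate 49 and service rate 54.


rho = 49/54; L = rho/(1-rho) = 9.8

9.8


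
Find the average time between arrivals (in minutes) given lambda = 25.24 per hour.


Mean interarrival time = 60/lambda = 60/25.24 = 2.38 minutes

2.38 minutes


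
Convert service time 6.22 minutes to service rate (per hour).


mu = 60 / avg_service_time = 60 / 6.22 = 9.65 per hour

9.65 per hour


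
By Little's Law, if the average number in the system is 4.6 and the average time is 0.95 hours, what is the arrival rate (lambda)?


lambda = L / W = 4.6 / 0.95 = 4.84 per hour

4.84 per hour


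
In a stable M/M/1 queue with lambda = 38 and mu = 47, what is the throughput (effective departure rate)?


For a stable queue (lambda < mu), throughput = lambda = 38 per hour

38 per hour


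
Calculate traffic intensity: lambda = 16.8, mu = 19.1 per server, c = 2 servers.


rho = lambda / (c * mu) = 16.8 / (2 * 19.1) = 0.4398

0.4398


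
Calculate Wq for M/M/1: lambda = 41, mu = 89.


rho = 41/89; Wq = rho/(mu - lambda) = 0.0096 hours

0.0096 hours


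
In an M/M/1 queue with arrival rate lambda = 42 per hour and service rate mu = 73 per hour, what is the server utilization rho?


rho = lambda/mu = 42/73 = 0.5753

0.5753


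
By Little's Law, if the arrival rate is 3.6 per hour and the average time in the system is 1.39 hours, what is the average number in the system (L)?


L = lambda * W = 3.6 * 1.39 = 5.0

5.0


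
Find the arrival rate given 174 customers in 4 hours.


lambda = total arrivals / time = 174 / 4 = 43.5 per hour

43.5 per hour


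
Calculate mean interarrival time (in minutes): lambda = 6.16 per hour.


Mean interarrival time = 60/lambda = 60/6.16 = 9.74 minutes

9.74 minutes


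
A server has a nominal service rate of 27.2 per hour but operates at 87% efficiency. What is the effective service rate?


Effective rate = mu * efficiency = 27.2 * 0.87 = 23.66 per hour

23.66 per hour


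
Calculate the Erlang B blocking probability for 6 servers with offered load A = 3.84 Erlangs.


B(N,A) = (A^N/N!) / sum(A^k/k!, k=0..N) with N=6, A=3.84 = 0.1057

0.1057


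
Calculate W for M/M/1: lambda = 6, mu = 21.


W = 1/(mu - lambda) = 1/(21 - 6) = 0.0667 hours

0.0667 hours


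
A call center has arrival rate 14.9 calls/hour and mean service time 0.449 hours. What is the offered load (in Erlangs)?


Offered load a = lambda * E[S] = 14.9 * 0.449 = 6.69 Erlangs

6.69 Erlangs


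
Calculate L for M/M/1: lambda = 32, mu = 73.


rho = 32/73; L = rho/(1-rho) = 0.78

0.78


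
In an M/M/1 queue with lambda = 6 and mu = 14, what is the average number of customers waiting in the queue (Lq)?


rho = 6/14; Lq = rho^2/(1-rho) = 0.32

0.32


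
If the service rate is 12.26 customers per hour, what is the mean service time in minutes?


Mean service time = 60/mu = 60/12.26 = 4.89 minutes

4.89 minutes


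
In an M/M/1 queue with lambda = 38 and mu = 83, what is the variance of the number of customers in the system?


rho = 38/83; Var(N) = rho/(1-rho)^2 = 1.56

1.56


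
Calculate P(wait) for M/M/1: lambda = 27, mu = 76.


P(wait) = rho = lambda/mu = 27/76 = 0.3553

0.3553


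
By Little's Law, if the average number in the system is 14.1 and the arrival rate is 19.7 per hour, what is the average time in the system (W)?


W = L / lambda = 14.1 / 19.7 = 0.7157 hours

0.7157 hours


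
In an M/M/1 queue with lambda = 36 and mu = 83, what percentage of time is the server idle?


Idle fraction = (1 - rho) * 100 = (1 - 36/83) * 100 = 56.6%

56.6%


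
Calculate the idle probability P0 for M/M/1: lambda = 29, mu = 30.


P0 = 1 - rho = 1 - 29/30 = 0.0333

0.0333
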